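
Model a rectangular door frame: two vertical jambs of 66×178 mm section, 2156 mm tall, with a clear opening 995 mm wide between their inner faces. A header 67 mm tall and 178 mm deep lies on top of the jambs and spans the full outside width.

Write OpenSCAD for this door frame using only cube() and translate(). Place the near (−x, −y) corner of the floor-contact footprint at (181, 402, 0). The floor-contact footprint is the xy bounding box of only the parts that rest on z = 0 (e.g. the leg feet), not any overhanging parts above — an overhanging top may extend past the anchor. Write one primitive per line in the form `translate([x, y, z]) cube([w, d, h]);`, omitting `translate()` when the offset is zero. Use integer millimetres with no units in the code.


translate([181, 402, 0]) cube([66, 178, 2156]);
translate([1242, 402, 0]) cube([66, 178, 2156]);
translate([181, 402, 2156]) cube([1127, 178, 67]);


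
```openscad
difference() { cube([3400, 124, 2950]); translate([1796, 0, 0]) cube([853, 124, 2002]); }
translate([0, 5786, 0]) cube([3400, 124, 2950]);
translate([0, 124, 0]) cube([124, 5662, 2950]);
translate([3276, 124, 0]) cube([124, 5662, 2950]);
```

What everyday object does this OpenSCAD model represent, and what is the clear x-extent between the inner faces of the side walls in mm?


A single room. The interior width is 3152 mm.

Four walls enclosing a rectangle with a door in the front wall — a room. Outside width 3400 minus two 124 mm walls gives 3152 mm.


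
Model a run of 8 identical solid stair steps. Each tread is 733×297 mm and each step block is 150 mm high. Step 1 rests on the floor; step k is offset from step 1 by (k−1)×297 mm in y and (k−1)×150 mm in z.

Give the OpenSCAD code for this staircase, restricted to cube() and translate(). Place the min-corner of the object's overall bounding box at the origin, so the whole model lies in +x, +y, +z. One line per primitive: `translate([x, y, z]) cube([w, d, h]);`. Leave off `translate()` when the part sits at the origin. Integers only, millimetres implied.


cube([733, 297, 150]);
translate([0, 297, 150]) cube([733, 297, 150]);
translate([0, 594, 300]) cube([733, 297, 150]);
translate([0, 891, 450]) cube([733, 297, 150]);
translate([0, 1188, 600]) cube([733, 297, 150]);
translate([0, 1485, 750]) cube([733, 297, 150]);
translate([0, 1782, 900]) cube([733, 297, 150]);
translate([0, 2079, 1050]) cube([733, 297, 150]);


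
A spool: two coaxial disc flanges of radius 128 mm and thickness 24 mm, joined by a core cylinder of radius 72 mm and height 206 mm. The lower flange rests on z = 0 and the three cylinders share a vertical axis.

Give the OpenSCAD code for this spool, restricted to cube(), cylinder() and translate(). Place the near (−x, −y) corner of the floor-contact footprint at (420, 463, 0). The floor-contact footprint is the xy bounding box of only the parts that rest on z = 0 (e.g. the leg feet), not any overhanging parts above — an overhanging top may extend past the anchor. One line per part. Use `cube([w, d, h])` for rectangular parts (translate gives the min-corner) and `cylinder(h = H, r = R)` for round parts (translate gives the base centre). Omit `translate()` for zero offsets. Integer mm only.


translate([548, 591, 0]) cylinder(h = 24, r = 128);
translate([548, 591, 24]) cylinder(h = 206, r = 72);
translate([548, 591, 230]) cylinder(h = 24, r = 128);


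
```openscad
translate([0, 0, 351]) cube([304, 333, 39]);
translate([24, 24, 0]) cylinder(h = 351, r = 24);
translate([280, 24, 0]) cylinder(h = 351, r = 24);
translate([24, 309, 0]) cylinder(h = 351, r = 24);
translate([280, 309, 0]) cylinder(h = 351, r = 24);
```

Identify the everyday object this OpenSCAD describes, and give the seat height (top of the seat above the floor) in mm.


A stool. The seat height is 390 mm.

A 304×333×39 slab at z = 351 on four corner cylinders — a stool. The seat top is 351 + 39 = 390 mm.


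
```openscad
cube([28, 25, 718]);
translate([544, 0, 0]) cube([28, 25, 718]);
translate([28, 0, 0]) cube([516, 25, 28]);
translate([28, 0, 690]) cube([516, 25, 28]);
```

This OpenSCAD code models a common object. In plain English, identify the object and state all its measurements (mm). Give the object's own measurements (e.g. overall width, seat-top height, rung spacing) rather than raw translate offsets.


A rectangular picture frame lying in the x–z plane (depth along y). The opening is 516 mm wide (x) by 662 mm tall (z), surrounded by a border 28 mm wide on all four sides. The frame is 25 mm deep and is made of two full-height vertical stiles with two horizontal rails fitted between them.


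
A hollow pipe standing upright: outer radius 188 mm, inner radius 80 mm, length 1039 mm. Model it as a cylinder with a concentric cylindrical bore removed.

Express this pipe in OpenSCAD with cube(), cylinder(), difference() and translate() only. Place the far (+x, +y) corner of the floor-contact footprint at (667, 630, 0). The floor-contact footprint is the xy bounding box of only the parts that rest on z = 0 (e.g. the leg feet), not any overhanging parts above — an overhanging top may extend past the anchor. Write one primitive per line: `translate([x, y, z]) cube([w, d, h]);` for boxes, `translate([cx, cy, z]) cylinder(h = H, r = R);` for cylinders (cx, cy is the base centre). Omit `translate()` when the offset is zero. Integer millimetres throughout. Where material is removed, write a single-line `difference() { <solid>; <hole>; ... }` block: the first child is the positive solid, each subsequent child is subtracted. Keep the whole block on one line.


difference() { translate([479, 442, 0]) cylinder(h = 1039, r = 188); translate([479, 442, 0]) cylinder(h = 1039, r = 80); }


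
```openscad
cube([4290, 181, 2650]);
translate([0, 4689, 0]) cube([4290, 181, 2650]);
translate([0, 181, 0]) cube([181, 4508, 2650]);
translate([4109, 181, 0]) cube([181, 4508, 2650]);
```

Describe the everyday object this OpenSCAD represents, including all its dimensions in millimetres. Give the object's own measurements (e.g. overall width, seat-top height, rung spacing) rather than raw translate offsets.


The wall frame of a small rectangular building: four walls, each 2650 mm tall and 181 mm thick, enclosing a footprint 4290 mm (x) by 4870 mm (y) outside-to-outside, with no floor or roof. The front and back walls (the −y and +y sides) span the full width; the two side walls fit between them.


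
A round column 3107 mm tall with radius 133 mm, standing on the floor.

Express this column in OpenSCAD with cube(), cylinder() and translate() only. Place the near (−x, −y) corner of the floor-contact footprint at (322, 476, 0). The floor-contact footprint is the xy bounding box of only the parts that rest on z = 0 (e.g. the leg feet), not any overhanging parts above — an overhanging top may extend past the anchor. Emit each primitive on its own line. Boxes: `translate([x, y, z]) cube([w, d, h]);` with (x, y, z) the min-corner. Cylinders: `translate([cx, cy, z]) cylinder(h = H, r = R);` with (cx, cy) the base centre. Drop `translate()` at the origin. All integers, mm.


translate([455, 609, 0]) cylinder(h = 3107, r = 133);


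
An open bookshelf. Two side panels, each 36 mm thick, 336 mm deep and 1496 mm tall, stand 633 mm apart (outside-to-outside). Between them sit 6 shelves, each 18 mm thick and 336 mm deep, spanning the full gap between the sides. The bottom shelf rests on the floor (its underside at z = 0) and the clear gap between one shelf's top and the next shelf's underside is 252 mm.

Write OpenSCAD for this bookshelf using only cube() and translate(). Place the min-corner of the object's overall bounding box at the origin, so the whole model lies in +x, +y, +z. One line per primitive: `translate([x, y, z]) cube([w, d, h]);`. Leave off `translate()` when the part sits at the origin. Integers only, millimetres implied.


cube([36, 336, 1496]);
translate([597, 0, 0]) cube([36, 336, 1496]);
translate([36, 0, 0]) cube([561, 336, 18]);
translate([36, 0, 270]) cube([561, 336, 18]);
translate([36, 0, 540]) cube([561, 336, 18]);
translate([36, 0, 810]) cube([561, 336, 18]);
translate([36, 0, 1080]) cube([561, 336, 18]);
translate([36, 0, 1350]) cube([561, 336, 18]);


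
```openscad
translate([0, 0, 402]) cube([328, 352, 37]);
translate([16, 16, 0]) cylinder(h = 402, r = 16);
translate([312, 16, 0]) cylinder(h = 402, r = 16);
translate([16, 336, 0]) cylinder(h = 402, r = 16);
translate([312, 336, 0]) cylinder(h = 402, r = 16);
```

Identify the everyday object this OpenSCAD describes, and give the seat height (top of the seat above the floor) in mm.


A stool. The seat height is 439 mm.

A 328×352×37 slab at z = 402 on four corner cylinders — a stool. The seat top is 402 + 37 = 439 mm.


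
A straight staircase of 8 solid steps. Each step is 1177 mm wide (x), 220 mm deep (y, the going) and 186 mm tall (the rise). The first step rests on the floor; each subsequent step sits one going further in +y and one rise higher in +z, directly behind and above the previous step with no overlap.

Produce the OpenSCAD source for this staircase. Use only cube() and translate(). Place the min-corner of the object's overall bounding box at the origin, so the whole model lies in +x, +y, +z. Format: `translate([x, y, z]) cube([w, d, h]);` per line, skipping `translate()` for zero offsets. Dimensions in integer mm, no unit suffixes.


cube([1177, 220, 186]);
translate([0, 220, 186]) cube([1177, 220, 186]);
translate([0, 440, 372]) cube([1177, 220, 186]);
translate([0, 660, 558]) cube([1177, 220, 186]);
translate([0, 880, 744]) cube([1177, 220, 186]);
translate([0, 1100, 930]) cube([1177, 220, 186]);
translate([0, 1320, 1116]) cube([1177, 220, 186]);
translate([0, 1540, 1302]) cube([1177, 220, 186]);


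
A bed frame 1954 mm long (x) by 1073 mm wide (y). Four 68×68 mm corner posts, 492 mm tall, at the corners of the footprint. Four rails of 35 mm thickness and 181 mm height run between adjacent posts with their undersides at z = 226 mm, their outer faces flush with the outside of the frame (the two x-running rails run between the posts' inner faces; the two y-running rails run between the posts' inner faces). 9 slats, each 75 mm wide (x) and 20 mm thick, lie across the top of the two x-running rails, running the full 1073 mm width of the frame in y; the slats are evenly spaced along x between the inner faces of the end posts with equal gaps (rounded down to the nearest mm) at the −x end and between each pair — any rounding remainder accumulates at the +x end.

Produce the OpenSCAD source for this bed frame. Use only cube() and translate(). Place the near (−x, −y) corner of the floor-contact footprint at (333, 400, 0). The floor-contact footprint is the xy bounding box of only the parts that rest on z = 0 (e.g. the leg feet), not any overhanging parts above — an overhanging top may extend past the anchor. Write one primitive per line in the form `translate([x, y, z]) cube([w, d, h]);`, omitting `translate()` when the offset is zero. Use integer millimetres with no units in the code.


translate([333, 400, 0]) cube([68, 68, 492]);
translate([333, 1405, 0]) cube([68, 68, 492]);
translate([2219, 400, 0]) cube([68, 68, 492]);
translate([2219, 1405, 0]) cube([68, 68, 492]);
translate([401, 400, 226]) cube([1818, 35, 181]);
translate([401, 1438, 226]) cube([1818, 35, 181]);
translate([333, 468, 226]) cube([35, 937, 181]);
translate([2252, 468, 226]) cube([35, 937, 181]);
translate([515, 400, 407]) cube([75, 1073, 20]);
translate([704, 400, 407]) cube([75, 1073, 20]);
translate([893, 400, 407]) cube([75, 1073, 20]);
translate([1082, 400, 407]) cube([75, 1073, 20]);
translate([1271, 400, 407]) cube([75, 1073, 20]);
translate([1460, 400, 407]) cube([75, 1073, 20]);
translate([1649, 400, 407]) cube([75, 1073, 20]);
translate([1838, 400, 407]) cube([75, 1073, 20]);
translate([2027, 400, 407]) cube([75, 1073, 20]);


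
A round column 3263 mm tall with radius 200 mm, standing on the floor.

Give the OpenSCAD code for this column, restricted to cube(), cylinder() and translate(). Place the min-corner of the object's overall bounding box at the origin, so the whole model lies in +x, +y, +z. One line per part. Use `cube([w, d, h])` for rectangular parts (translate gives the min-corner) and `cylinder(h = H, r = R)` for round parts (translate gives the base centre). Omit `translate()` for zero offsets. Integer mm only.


translate([200, 200, 0]) cylinder(h = 3263, r = 200);


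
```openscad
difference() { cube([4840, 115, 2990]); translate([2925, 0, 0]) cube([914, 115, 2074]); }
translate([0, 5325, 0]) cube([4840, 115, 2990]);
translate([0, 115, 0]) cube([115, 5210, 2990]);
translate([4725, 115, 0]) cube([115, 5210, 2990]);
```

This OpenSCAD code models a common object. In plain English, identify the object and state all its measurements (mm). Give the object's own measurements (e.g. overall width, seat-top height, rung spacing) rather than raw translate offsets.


A single room: four walls, each 2990 mm tall and 115 mm thick, enclosing an outside footprint 4840×5440 mm (x × y), no floor or roof. The front and back walls (−y and +y sides) run the full x-width; the side walls fit between their inner faces. A door opening 914 mm wide and 2074 mm tall is cut through the front wall from the floor up, its −x edge 2925 mm from the wall's −x end.


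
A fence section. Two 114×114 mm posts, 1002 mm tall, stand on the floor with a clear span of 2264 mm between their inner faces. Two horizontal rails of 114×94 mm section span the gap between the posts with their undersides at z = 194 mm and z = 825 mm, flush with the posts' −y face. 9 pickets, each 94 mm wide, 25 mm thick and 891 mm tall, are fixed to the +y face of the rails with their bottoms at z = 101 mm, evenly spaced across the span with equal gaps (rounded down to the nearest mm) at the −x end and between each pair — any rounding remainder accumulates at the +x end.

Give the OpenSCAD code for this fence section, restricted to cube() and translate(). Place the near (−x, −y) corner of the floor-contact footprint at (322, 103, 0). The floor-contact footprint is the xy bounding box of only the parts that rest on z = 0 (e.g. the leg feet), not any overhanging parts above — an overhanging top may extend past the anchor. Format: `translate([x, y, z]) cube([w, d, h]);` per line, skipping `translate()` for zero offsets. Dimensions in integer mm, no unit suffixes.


translate([322, 103, 0]) cube([114, 114, 1002]);
translate([2700, 103, 0]) cube([114, 114, 1002]);
translate([436, 103, 194]) cube([2264, 114, 94]);
translate([436, 103, 825]) cube([2264, 114, 94]);
translate([577, 217, 101]) cube([94, 25, 891]);
translate([812, 217, 101]) cube([94, 25, 891]);
translate([1047, 217, 101]) cube([94, 25, 891]);
translate([1282, 217, 101]) cube([94, 25, 891]);
translate([1517, 217, 101]) cube([94, 25, 891]);
translate([1752, 217, 101]) cube([94, 25, 891]);
translate([1987, 217, 101]) cube([94, 25, 891]);
translate([2222, 217, 101]) cube([94, 25, 891]);
translate([2457, 217, 101]) cube([94, 25, 891]);


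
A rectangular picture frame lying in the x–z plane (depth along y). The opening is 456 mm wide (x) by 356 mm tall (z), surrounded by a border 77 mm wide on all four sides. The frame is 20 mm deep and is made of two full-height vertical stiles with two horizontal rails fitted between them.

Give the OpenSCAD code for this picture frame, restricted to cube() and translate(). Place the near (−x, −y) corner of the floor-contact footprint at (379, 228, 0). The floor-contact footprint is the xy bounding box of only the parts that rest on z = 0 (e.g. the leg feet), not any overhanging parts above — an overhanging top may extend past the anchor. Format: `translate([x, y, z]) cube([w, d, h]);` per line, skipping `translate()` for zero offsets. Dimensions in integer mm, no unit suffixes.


translate([379, 228, 0]) cube([77, 20, 510]);
translate([912, 228, 0]) cube([77, 20, 510]);
translate([456, 228, 0]) cube([456, 20, 77]);
translate([456, 228, 433]) cube([456, 20, 77]);


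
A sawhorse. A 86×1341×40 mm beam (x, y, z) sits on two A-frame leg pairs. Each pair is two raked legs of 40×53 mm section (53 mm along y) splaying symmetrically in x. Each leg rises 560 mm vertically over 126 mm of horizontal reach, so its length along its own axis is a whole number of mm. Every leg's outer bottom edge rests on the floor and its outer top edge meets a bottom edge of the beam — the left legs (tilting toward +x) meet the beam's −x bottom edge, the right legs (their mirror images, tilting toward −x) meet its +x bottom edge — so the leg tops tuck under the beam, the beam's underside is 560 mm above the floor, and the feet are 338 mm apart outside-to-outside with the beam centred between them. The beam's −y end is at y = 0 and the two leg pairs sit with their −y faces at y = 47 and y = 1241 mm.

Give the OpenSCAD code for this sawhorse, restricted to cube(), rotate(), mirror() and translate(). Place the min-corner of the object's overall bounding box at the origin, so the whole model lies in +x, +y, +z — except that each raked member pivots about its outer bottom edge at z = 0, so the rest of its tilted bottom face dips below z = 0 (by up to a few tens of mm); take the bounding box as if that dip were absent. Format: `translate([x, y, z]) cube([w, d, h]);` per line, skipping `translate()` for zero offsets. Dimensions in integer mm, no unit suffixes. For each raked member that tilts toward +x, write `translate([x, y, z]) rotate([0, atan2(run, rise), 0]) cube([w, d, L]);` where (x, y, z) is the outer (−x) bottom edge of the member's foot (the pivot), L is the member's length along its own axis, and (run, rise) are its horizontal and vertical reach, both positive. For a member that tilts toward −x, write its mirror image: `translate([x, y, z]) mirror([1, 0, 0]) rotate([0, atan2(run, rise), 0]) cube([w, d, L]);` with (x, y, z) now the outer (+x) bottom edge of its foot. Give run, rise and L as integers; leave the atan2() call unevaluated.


translate([126, 0, 560]) cube([86, 1341, 40]);
translate([0, 47, 0]) rotate([0, atan2(126, 560), 0]) cube([40, 53, 574]);
translate([338, 47, 0]) mirror([1, 0, 0]) rotate([0, atan2(126, 560), 0]) cube([40, 53, 574]);
translate([0, 1241, 0]) rotate([0, atan2(126, 560), 0]) cube([40, 53, 574]);
translate([338, 1241, 0]) mirror([1, 0, 0]) rotate([0, atan2(126, 560), 0]) cube([40, 53, 574]);


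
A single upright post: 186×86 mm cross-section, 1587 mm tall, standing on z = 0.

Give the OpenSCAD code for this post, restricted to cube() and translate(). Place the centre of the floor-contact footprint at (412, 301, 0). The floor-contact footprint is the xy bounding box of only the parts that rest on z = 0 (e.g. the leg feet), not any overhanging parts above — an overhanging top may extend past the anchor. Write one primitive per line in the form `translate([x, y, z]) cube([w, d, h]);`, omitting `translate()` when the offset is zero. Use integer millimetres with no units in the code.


translate([319, 258, 0]) cube([186, 86, 1587]);


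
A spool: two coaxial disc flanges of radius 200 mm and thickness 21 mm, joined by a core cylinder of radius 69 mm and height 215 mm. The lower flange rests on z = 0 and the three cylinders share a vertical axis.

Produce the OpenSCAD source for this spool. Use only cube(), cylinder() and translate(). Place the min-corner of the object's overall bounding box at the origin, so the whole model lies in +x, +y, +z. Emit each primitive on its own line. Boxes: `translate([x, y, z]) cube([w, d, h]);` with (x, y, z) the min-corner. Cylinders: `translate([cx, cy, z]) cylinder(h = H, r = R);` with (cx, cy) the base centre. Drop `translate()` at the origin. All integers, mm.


translate([200, 200, 0]) cylinder(h = 21, r = 200);
translate([200, 200, 21]) cylinder(h = 215, r = 69);
translate([200, 200, 236]) cylinder(h = 21, r = 200);


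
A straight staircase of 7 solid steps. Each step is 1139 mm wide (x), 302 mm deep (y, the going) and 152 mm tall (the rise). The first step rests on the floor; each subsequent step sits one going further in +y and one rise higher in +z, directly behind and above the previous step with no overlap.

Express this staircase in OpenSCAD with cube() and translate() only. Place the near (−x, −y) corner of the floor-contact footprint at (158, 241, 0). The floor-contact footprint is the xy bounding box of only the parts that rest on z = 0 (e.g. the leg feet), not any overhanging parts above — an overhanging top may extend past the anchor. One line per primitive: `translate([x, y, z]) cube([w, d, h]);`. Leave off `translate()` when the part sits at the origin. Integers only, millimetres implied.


translate([158, 241, 0]) cube([1139, 302, 152]);
translate([158, 543, 152]) cube([1139, 302, 152]);
translate([158, 845, 304]) cube([1139, 302, 152]);
translate([158, 1147, 456]) cube([1139, 302, 152]);
translate([158, 1449, 608]) cube([1139, 302, 152]);
translate([158, 1751, 760]) cube([1139, 302, 152]);
translate([158, 2053, 912]) cube([1139, 302, 152]);


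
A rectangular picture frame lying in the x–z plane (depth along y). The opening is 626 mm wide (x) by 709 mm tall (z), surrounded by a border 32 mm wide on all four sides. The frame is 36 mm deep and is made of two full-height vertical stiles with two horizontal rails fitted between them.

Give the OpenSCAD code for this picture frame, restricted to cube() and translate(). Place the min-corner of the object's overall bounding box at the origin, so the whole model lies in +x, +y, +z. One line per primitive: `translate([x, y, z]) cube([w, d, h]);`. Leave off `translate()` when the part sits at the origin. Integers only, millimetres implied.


cube([32, 36, 773]);
translate([658, 0, 0]) cube([32, 36, 773]);
translate([32, 0, 0]) cube([626, 36, 32]);
translate([32, 0, 741]) cube([626, 36, 32]);


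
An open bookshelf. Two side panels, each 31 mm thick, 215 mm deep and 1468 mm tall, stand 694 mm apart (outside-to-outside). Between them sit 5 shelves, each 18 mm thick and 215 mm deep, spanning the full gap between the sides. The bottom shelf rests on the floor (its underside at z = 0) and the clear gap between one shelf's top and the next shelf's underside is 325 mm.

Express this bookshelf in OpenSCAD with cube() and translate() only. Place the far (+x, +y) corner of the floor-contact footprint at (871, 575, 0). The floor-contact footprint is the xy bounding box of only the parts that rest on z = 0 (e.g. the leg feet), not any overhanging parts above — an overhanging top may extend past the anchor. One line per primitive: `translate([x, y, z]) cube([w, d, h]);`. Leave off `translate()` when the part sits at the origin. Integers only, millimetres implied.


translate([177, 360, 0]) cube([31, 215, 1468]);
translate([840, 360, 0]) cube([31, 215, 1468]);
translate([208, 360, 0]) cube([632, 215, 18]);
translate([208, 360, 343]) cube([632, 215, 18]);
translate([208, 360, 686]) cube([632, 215, 18]);
translate([208, 360, 1029]) cube([632, 215, 18]);
translate([208, 360, 1372]) cube([632, 215, 18]);


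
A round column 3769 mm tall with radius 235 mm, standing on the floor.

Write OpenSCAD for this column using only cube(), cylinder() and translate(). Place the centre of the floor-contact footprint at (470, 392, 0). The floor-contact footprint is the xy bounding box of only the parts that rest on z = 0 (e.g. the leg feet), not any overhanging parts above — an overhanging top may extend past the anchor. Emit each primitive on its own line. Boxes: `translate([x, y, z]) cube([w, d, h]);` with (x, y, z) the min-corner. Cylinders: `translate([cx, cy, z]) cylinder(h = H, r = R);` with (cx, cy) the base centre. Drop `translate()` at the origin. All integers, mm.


translate([470, 392, 0]) cylinder(h = 3769, r = 235);


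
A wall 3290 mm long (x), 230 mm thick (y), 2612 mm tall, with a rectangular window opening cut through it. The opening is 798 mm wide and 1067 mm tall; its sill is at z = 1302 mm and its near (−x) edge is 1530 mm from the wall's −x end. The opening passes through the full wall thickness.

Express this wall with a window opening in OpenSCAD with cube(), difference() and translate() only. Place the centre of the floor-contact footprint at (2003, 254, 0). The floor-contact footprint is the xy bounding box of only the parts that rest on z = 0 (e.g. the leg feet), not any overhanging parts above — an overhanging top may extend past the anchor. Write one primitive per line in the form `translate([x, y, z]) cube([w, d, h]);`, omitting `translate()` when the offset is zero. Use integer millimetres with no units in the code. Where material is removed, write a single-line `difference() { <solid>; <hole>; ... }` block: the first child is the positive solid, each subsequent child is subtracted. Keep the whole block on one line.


difference() { translate([358, 139, 0]) cube([3290, 230, 2612]); translate([1888, 139, 1302]) cube([798, 230, 1067]); }


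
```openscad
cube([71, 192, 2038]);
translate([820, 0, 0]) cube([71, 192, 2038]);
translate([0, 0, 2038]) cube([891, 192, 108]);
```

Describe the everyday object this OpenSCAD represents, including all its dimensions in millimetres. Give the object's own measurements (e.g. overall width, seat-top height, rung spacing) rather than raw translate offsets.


A door frame. The clear opening is 749 mm wide and 2038 mm high. Two 71 mm wide jambs, 192 mm deep, stand either side of the opening from the floor to the top of the opening. A 108 mm thick head sits across the top of both jambs, spanning the full outside width of the frame.


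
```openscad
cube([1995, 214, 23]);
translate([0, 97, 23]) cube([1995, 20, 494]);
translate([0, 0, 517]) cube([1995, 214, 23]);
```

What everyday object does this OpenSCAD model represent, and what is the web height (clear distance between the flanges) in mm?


An I-beam. The web height is 494 mm.

Two wide flanges with a thin centred web — an I-beam. Overall 540 mm minus two 23 mm flanges gives a web of 540 − 2·23 = 494 mm.


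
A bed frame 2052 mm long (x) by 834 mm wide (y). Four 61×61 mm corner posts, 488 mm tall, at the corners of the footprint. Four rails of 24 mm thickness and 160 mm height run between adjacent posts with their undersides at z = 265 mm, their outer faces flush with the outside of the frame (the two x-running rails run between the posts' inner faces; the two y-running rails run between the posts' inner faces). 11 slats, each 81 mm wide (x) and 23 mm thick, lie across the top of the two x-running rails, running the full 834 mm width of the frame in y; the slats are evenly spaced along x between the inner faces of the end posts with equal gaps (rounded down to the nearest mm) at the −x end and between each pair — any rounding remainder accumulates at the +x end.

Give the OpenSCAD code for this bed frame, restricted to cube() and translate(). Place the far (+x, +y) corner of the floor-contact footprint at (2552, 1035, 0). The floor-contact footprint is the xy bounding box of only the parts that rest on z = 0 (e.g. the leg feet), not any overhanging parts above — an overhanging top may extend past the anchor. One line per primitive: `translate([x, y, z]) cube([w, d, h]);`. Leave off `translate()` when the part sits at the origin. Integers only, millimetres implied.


translate([500, 201, 0]) cube([61, 61, 488]);
translate([500, 974, 0]) cube([61, 61, 488]);
translate([2491, 201, 0]) cube([61, 61, 488]);
translate([2491, 974, 0]) cube([61, 61, 488]);
translate([561, 201, 265]) cube([1930, 24, 160]);
translate([561, 1011, 265]) cube([1930, 24, 160]);
translate([500, 262, 265]) cube([24, 712, 160]);
translate([2528, 262, 265]) cube([24, 712, 160]);
translate([647, 201, 425]) cube([81, 834, 23]);
translate([814, 201, 425]) cube([81, 834, 23]);
translate([981, 201, 425]) cube([81, 834, 23]);
translate([1148, 201, 425]) cube([81, 834, 23]);
translate([1315, 201, 425]) cube([81, 834, 23]);
translate([1482, 201, 425]) cube([81, 834, 23]);
translate([1649, 201, 425]) cube([81, 834, 23]);
translate([1816, 201, 425]) cube([81, 834, 23]);
translate([1983, 201, 425]) cube([81, 834, 23]);
translate([2150, 201, 425]) cube([81, 834, 23]);
translate([2317, 201, 425]) cube([81, 834, 23]);


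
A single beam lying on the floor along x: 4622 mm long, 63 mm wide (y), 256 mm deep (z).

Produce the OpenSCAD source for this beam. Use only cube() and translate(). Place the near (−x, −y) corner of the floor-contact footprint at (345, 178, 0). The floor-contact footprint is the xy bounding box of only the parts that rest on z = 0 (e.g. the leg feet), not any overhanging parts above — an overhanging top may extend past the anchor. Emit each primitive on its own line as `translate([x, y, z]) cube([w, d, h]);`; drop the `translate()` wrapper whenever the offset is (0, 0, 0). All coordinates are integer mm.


translate([345, 178, 0]) cube([4622, 63, 256]);


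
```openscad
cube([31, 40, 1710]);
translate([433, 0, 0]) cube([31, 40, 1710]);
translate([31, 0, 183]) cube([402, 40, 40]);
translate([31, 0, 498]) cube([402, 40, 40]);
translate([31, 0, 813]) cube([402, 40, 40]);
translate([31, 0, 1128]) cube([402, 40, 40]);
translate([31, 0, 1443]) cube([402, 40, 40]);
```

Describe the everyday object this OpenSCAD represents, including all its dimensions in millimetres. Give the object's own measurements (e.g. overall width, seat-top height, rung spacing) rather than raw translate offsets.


A straight ladder. Two 31×40 mm vertical rails, 1710 mm tall, stand 464 mm apart (outside-to-outside) with their front faces coplanar on the −y side. 5 rungs, each 40 mm deep and 40 mm tall, span between the inner faces of the rails, front faces flush with the rails. The lowest rung's underside is at z = 183 mm and rungs are spaced 315 mm apart (underside to underside).


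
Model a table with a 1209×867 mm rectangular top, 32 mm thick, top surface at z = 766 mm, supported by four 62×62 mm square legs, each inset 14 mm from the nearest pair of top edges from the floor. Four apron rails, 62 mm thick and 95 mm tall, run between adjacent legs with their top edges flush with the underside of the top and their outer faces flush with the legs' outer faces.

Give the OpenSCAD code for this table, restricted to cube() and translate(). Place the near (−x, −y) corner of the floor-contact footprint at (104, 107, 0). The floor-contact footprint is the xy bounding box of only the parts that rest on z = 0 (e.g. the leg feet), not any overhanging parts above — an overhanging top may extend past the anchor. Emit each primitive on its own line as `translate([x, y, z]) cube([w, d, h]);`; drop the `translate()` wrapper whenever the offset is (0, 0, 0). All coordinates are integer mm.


// leg_h = 766 - 32 = 734
// apron z = 734 - 95 = 639
translate([90, 93, 734]) cube([1209, 867, 32]);
translate([104, 107, 0]) cube([62, 62, 734]);
translate([1223, 107, 0]) cube([62, 62, 734]);
translate([104, 884, 0]) cube([62, 62, 734]);
translate([1223, 884, 0]) cube([62, 62, 734]);
translate([166, 107, 639]) cube([1057, 62, 95]);
translate([166, 884, 639]) cube([1057, 62, 95]);
translate([104, 169, 639]) cube([62, 715, 95]);
translate([1223, 169, 639]) cube([62, 715, 95]);


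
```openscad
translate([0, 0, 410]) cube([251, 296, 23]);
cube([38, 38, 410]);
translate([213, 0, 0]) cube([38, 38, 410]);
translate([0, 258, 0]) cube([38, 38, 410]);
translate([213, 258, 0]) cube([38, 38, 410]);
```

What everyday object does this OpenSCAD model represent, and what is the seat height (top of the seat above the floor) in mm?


A stool. The seat height is 433 mm.

A 251×296×23 slab at z = 410 on four corner posts — a stool. The seat top is 410 + 23 = 433 mm.


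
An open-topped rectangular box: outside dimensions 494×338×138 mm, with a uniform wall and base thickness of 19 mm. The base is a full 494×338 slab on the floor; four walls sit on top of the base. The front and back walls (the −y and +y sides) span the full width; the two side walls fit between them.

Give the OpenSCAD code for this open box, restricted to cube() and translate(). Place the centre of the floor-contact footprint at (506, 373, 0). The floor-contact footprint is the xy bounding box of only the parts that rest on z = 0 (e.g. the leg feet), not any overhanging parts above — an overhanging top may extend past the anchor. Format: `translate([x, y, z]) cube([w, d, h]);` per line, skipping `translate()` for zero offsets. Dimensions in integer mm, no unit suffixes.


translate([259, 204, 0]) cube([494, 338, 19]);
translate([259, 204, 19]) cube([494, 19, 119]);
translate([259, 523, 19]) cube([494, 19, 119]);
translate([259, 223, 19]) cube([19, 300, 119]);
translate([734, 223, 19]) cube([19, 300, 119]);


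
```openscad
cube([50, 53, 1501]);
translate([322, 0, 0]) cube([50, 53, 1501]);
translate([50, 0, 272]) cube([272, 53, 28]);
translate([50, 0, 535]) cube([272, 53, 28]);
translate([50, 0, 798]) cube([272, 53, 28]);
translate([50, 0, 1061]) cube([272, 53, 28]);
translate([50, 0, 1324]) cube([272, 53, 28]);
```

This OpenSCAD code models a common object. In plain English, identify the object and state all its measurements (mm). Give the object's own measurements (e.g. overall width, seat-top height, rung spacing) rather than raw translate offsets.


A straight ladder. Two 50×53 mm vertical rails, 1501 mm tall, stand 372 mm apart (outside-to-outside) with their front faces coplanar on the −y side. 5 rungs, each 53 mm deep and 28 mm tall, span between the inner faces of the rails, front faces flush with the rails. The lowest rung's underside is at z = 272 mm and rungs are spaced 263 mm apart (underside to underside).


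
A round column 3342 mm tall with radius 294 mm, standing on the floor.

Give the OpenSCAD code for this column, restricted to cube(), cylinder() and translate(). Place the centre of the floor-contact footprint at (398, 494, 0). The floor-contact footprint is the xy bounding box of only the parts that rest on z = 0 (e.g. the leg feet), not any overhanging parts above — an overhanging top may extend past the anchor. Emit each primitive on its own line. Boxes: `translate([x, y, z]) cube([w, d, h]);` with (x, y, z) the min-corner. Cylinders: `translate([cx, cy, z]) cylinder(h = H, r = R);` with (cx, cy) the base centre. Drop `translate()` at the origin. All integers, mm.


translate([398, 494, 0]) cylinder(h = 3342, r = 294);


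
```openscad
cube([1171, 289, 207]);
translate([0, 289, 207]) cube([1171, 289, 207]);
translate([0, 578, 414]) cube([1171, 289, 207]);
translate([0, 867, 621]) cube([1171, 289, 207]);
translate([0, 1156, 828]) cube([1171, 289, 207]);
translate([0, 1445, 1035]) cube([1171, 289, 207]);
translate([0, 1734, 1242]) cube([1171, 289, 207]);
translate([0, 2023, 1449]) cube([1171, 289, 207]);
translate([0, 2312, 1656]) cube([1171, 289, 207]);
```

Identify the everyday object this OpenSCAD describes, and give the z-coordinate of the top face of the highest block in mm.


A staircase. The total rise is 1863 mm.

9 identical blocks, each offset up and back from the previous — a staircase. Each step is 207 mm tall and there are 9 of them, so the total rise is 9 × 207 = 1863 mm.


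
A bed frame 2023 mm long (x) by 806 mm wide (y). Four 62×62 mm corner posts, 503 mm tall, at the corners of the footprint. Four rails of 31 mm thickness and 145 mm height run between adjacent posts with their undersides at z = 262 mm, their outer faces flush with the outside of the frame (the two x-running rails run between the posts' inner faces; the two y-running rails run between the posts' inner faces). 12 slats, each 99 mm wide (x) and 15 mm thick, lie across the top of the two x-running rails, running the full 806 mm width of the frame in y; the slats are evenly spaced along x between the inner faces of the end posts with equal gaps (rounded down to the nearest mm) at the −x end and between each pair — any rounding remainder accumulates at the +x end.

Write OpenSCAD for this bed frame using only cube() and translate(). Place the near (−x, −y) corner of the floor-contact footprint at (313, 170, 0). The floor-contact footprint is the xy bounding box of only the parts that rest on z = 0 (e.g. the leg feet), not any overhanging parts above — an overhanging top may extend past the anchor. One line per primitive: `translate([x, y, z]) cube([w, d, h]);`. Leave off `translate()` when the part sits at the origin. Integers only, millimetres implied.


translate([313, 170, 0]) cube([62, 62, 503]);
translate([313, 914, 0]) cube([62, 62, 503]);
translate([2274, 170, 0]) cube([62, 62, 503]);
translate([2274, 914, 0]) cube([62, 62, 503]);
translate([375, 170, 262]) cube([1899, 31, 145]);
translate([375, 945, 262]) cube([1899, 31, 145]);
translate([313, 232, 262]) cube([31, 682, 145]);
translate([2305, 232, 262]) cube([31, 682, 145]);
translate([429, 170, 407]) cube([99, 806, 15]);
translate([582, 170, 407]) cube([99, 806, 15]);
translate([735, 170, 407]) cube([99, 806, 15]);
translate([888, 170, 407]) cube([99, 806, 15]);
translate([1041, 170, 407]) cube([99, 806, 15]);
translate([1194, 170, 407]) cube([99, 806, 15]);
translate([1347, 170, 407]) cube([99, 806, 15]);
translate([1500, 170, 407]) cube([99, 806, 15]);
translate([1653, 170, 407]) cube([99, 806, 15]);
translate([1806, 170, 407]) cube([99, 806, 15]);
translate([1959, 170, 407]) cube([99, 806, 15]);
translate([2112, 170, 407]) cube([99, 806, 15]);


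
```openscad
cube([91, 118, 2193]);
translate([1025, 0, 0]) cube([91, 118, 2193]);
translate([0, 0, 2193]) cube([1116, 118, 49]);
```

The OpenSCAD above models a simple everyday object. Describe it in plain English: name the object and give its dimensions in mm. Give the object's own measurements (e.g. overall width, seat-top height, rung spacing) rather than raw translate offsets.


A door frame. The clear opening is 934 mm wide and 2193 mm high. Two 91 mm wide jambs, 118 mm deep, stand either side of the opening from the floor to the top of the opening. A 49 mm thick head sits across the top of both jambs, spanning the full outside width of the frame.


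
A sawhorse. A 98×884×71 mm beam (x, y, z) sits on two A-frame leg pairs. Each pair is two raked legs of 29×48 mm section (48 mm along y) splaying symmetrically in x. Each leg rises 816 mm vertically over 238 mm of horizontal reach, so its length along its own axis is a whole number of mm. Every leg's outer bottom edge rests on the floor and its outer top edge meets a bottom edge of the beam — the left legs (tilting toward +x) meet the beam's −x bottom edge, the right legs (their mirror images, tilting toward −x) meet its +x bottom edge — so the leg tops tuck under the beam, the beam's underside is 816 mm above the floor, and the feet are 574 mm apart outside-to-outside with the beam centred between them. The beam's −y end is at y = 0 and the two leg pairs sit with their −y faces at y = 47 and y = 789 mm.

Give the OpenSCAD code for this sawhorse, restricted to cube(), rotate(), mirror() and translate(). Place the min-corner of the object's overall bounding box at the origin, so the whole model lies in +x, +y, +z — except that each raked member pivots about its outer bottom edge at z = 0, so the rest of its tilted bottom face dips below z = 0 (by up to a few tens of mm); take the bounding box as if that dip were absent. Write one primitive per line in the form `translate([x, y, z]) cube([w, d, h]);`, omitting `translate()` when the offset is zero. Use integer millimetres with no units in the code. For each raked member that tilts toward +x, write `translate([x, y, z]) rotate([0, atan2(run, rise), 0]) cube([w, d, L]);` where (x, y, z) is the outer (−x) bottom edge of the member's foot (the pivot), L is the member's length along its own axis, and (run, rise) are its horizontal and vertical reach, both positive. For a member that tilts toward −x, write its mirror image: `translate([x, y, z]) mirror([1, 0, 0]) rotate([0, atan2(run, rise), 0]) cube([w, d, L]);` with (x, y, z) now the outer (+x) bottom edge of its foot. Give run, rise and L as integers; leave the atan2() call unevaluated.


translate([238, 0, 816]) cube([98, 884, 71]);
translate([0, 47, 0]) rotate([0, atan2(238, 816), 0]) cube([29, 48, 850]);
translate([574, 47, 0]) mirror([1, 0, 0]) rotate([0, atan2(238, 816), 0]) cube([29, 48, 850]);
translate([0, 789, 0]) rotate([0, atan2(238, 816), 0]) cube([29, 48, 850]);
translate([574, 789, 0]) mirror([1, 0, 0]) rotate([0, atan2(238, 816), 0]) cube([29, 48, 850]);
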